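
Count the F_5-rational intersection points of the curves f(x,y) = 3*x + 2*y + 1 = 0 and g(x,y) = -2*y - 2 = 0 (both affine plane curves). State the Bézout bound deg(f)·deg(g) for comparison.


Common zeros: {(2, 4)}; count = 1; Bézout bound = 1.

deg(f) = 1, deg(g) = 1, so Bézout bound = 1.
Scan x ∈ F_5. For each x, list the y ∈ F_5 with f(x, y) ≡ 0 and those with g(x, y) ≡ 0 (mod 5); the common zeros in that column are the intersection.
  x = 0: f ≡ 0 at y ∈ {2}; g ≡ 0 at y ∈ {4}; common: ∅.
  x = 1: f ≡ 0 at y ∈ {3}; g ≡ 0 at y ∈ {4}; common: ∅.
  x = 2: f ≡ 0 at y ∈ {4}; g ≡ 0 at y ∈ {4}; common: {4}.
  x = 3: f ≡ 0 at y ∈ {0}; g ≡ 0 at y ∈ {4}; common: ∅.
  x = 4: f ≡ 0 at y ∈ {1}; g ≡ 0 at y ∈ {4}; common: ∅.
Collecting: common zeros = {(2, 4)}, so the count is 1.
Comparison with the Bézout bound: 1 ≤ 1 = deg(f)·deg(g), as expected for curves with no common component (the bound is attained).


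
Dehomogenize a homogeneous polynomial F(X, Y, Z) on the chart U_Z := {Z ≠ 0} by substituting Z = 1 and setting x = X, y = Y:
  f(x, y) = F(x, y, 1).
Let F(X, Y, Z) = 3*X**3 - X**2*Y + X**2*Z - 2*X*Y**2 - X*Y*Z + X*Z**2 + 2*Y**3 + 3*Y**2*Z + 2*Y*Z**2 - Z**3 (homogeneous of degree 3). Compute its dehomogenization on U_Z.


f(x, y) = 3*x**3 - x**2*y + x**2 - 2*x*y**2 - x*y + x + 2*y**3 + 3*y**2 + 2*y - 1

On U_Z we set Z = 1. Each monomial c·X^i·Y^j·Z^k in F becomes c·x^i·y^j·1^k = c·x^i·y^j.
Substituting Z = 1: F(X, Y, 1) = 3*x**3 - x**2*y + x**2 - 2*x*y**2 - x*y + x + 2*y**3 + 3*y**2 + 2*y - 1.
Note: deg(f) ≤ deg(F) = 3; strict inequality happens when F is divisible by Z (lost terms).


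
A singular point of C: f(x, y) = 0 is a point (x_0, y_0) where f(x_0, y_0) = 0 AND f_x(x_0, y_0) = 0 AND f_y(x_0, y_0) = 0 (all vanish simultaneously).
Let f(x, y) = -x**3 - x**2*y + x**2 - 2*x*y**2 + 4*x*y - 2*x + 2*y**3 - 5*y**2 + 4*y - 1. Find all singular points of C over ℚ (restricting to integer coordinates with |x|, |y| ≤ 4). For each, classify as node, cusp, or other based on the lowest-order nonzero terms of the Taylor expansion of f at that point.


Singular points: {(0, 1)}; classification: cusp.

Compute partial derivatives:
  f_x = -3*x**2 - 2*x*y + 2*x - 2*y**2 + 4*y - 2.
  f_y = -x**2 - 4*x*y + 4*x + 6*y**2 - 10*y + 4.
Scan x_0 ∈ {−4, ..., 4}. For each x_0, f_y(x_0, y) is a polynomial in y; find its integer roots y ∈ {−4, ..., 4}, then test f_x and f at those candidates.
  x = -4: f_y(-4, y) = 6*y**2 + 6*y - 28; no integer root y with |y| ≤ 4.
  x = -3: f_y(-3, y) = 6*y**2 + 2*y - 17; no integer root y with |y| ≤ 4.
  x = -2: f_y(-2, y) = 6*y**2 - 2*y - 8; vanishes at y ∈ {-1}. (-2, -1): f_x = -28 ≠ 0.
  x = -1: f_y(-1, y) = 6*y**2 - 6*y - 1; no integer root y with |y| ≤ 4.
  x = 0: f_y(0, y) = 6*y**2 - 10*y + 4; vanishes at y ∈ {1}. (0, 1): f_x = 0, f = 0 — SINGULAR.
  x = 1: f_y(1, y) = 6*y**2 - 14*y + 7; no integer root y with |y| ≤ 4.
  x = 2: f_y(2, y) = 6*y**2 - 18*y + 8; no integer root y with |y| ≤ 4.
  x = 3: f_y(3, y) = 6*y**2 - 22*y + 7; no integer root y with |y| ≤ 4.
  x = 4: f_y(4, y) = 6*y**2 - 26*y + 4; no integer root y with |y| ≤ 4.
Only singular point on the grid: (0, 1).
Classify: substitute x = 0 + u, y = 1 + v and expand: f = -u**3 - u**2*v - 2*u*v**2 + 2*v**3 + v**2.
No constant or linear terms (consistent with a singular point). Quadratic part: v**2. Cubic part: -u**3 - u**2*v - 2*u*v**2 + 2*v**3.
The quadratic part v**2 is a perfect square, so there is a single (double) tangent line v = 0, i.e. y = 1. Restricting the cubic part to that line (v = 0) leaves -u**3 ≠ 0, so f is not divisible by v and the branch is v² ≈ u**3 to lowest order — this is a cusp.
Classification: cusp.


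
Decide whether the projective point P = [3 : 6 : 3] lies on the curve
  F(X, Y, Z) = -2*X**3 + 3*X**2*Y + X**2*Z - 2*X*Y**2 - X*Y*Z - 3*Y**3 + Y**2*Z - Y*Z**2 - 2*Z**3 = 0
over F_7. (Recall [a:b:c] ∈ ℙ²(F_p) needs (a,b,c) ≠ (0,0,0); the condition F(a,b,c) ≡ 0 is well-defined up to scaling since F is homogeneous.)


F(3,6,3) ≡ 1 (mod 7); P is NOT on the curve.

Evaluate F(3, 6, 3) term-by-term (mod 7).
  -2*X**3 ↦ -2·27·1·1 = -54
  3*X**2*Y ↦ 3·9·6·1 = 162
  X**2*Z ↦ 1·9·1·3 = 27
  -2*X*Y**2 ↦ -2·3·36·1 = -216
  -X*Y*Z ↦ -1·3·6·3 = -54
  -3*Y**3 ↦ -3·1·216·1 = -648
  Y**2*Z ↦ 1·1·36·3 = 108
  -Y*Z**2 ↦ -1·1·6·9 = -54
  -2*Z**3 ↦ -2·1·1·27 = -54
Sum: F(3, 6, 3) = (-54) + (162) + (27) + (-216) + (-54) + (-648) + (108) + (-54) + (-54) = -783.
Reducing mod 7: -783 ≡ 1 (mod 7).
Since F(a, b, c) ≡ 1 ≠ 0 (mod 7), P does NOT lie on the curve.


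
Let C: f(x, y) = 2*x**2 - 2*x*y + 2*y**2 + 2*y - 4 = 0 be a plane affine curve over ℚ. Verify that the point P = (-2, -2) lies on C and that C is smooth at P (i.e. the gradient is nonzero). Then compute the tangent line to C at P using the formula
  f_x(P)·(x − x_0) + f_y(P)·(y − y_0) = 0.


Tangent line at P: -4*x - 2*y - 12 = 0.

Step 1: f(-2, -2) = 0, so P lies on C.
Step 2: partial derivatives
  f_x(x, y) = 4*x - 2*y, f_y(x, y) = -2*x + 4*y + 2.
  f_x(P) = -4, f_y(P) = -2 (gradient nonzero, so P is smooth).
Step 3: tangent line at P: -4·(x − -2) + -2·(y − -2) = 0.
Expanding: -4*x - 2*y - 12 = 0.


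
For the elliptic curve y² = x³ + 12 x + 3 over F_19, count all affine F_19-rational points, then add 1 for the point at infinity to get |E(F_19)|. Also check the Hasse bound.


Affine points = {(1, 4), (1, 15), (2, 4), (2, 15), (3, 3), (3, 16), (4, 1), (4, 18), (5, 6), (5, 13), (6, 5), (6, 14), (9, 2), (9, 17), (13, 0), (15, 9), (15, 10), (16, 4), (16, 15), (17, 3), (17, 16), (18, 3), (18, 16)}; affine count = 23; |E(F_19)| = 24.

Discriminant check: Δ ∝ 4a³ + 27b² = 4·12³ + 27·3² = 4·1728 + 27·9 ≡ 11 (mod 19). Nonzero ⇒ E is nonsingular.
For each x ∈ F_19, compute rhs = x³ + 12·x + 3 mod 19, then count y ∈ F_19 with y² ≡ rhs.
  x = 0: rhs = 3, matching y values: none (0 points).
  x = 1: rhs = 16, matching y values: 4, 15 (2 points).
  x = 2: rhs = 16, matching y values: 4, 15 (2 points).
  x = 3: rhs = 9, matching y values: 3, 16 (2 points).
  x = 4: rhs = 1, matching y values: 1, 18 (2 points).
  x = 5: rhs = 17, matching y values: 6, 13 (2 points).
  x = 6: rhs = 6, matching y values: 5, 14 (2 points).
  x = 7: rhs = 12, matching y values: none (0 points).
  x = 8: rhs = 3, matching y values: none (0 points).
  x = 9: rhs = 4, matching y values: 2, 17 (2 points).
  x = 10: rhs = 2, matching y values: none (0 points).
  x = 11: rhs = 3, matching y values: none (0 points).
  x = 12: rhs = 13, matching y values: none (0 points).
  x = 13: rhs = 0, matching y values: 0 (1 points).
  x = 14: rhs = 8, matching y values: none (0 points).
  x = 15: rhs = 5, matching y values: 9, 10 (2 points).
  x = 16: rhs = 16, matching y values: 4, 15 (2 points).
  x = 17: rhs = 9, matching y values: 3, 16 (2 points).
  x = 18: rhs = 9, matching y values: 3, 16 (2 points).
Total affine count: 23.
Full point count |E(F_19)| = 23 + 1 = 24.
Hasse bound: |24 − (19+1)| = |4| = 4 ≤ 2√19 ≈ 8.7178 ✓.


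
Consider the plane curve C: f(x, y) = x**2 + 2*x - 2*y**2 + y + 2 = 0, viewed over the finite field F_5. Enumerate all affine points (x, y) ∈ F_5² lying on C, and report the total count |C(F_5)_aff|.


Affine F_5-points: {(1, 0), (1, 3), (2, 0), (2, 3), (4, 1), (4, 2)}; count = 6.

For each of the 25 pairs (x, y) ∈ F_5², evaluate f(x, y) mod 5. Record the zeros.
  x = 0: [0↦2, 1↦1, 2↦1, 3↦2, 4↦4]  zeros at y ∈ ∅
  x = 1: [0↦0, 1↦4, 2↦4, 3↦0, 4↦2]  zeros at y ∈ {0, 3}
  x = 2: [0↦0, 1↦4, 2↦4, 3↦0, 4↦2]  zeros at y ∈ {0, 3}
  x = 3: [0↦2, 1↦1, 2↦1, 3↦2, 4↦4]  zeros at y ∈ ∅
  x = 4: [0↦1, 1↦0, 2↦0, 3↦1, 4↦3]  zeros at y ∈ {1, 2}
Collecting zeros: affine points = {(1, 0), (1, 3), (2, 0), (2, 3), (4, 1), (4, 2)}.
Total count |C(F_5)_aff| = 6.


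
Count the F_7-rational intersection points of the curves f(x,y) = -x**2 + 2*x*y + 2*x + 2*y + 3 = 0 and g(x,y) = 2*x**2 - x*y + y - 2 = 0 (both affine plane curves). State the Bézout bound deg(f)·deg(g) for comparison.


Common zeros: {(0, 2), (1, 6), (6, 0)}; count = 3; Bézout bound = 4.

deg(f) = 2, deg(g) = 2, so Bézout bound = 4.
Scan x ∈ F_7. For each x, list the y ∈ F_7 with f(x, y) ≡ 0 and those with g(x, y) ≡ 0 (mod 7); the common zeros in that column are the intersection.
  x = 0: f ≡ 0 at y ∈ {2}; g ≡ 0 at y ∈ {2}; common: {2}.
  x = 1: f ≡ 0 at y ∈ {6}; g ≡ 0 at y ∈ {0, 1, 2, 3, 4, 5, 6}; common: {6}.
  x = 2: f ≡ 0 at y ∈ {3}; g ≡ 0 at y ∈ {6}; common: ∅.
  x = 3: f ≡ 0 at y ∈ {0}; g ≡ 0 at y ∈ {1}; common: ∅.
  x = 4: f ≡ 0 at y ∈ {4}; g ≡ 0 at y ∈ {3}; common: ∅.
  x = 5: f ≡ 0 at y ∈ {1}; g ≡ 0 at y ∈ {5}; common: ∅.
  x = 6: f ≡ 0 at y ∈ {0, 1, 2, 3, 4, 5, 6}; g ≡ 0 at y ∈ {0}; common: {0}.
Collecting: common zeros = {(0, 2), (1, 6), (6, 0)}, so the count is 3.
Comparison with the Bézout bound: 3 ≤ 4 = deg(f)·deg(g), as expected for curves with no common component (the affine F_7-count falls short of the bound because intersections may lie at infinity, over extension fields, or carry multiplicity).


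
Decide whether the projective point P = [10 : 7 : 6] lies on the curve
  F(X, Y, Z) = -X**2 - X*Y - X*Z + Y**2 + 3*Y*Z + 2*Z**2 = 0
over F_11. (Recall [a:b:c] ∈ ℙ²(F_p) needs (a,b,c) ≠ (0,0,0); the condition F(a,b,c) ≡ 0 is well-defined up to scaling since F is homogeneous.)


F(10,7,6) ≡ 6 (mod 11); P is NOT on the curve.

Evaluate F(10, 7, 6) term-by-term (mod 11).
  -X**2 ↦ -1·100·1·1 = -100
  -X*Y ↦ -1·10·7·1 = -70
  -X*Z ↦ -1·10·1·6 = -60
  Y**2 ↦ 1·1·49·1 = 49
  3*Y*Z ↦ 3·1·7·6 = 126
  2*Z**2 ↦ 2·1·1·36 = 72
Sum: F(10, 7, 6) = (-100) + (-70) + (-60) + (49) + (126) + (72) = 17.
Reducing mod 11: 17 ≡ 6 (mod 11).
Since F(a, b, c) ≡ 6 ≠ 0 (mod 11), P does NOT lie on the curve.


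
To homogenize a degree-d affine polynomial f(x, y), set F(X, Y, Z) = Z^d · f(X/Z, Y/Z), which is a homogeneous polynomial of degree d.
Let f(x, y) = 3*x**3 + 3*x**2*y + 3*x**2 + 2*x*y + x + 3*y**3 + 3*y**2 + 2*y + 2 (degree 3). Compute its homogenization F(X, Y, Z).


F(X, Y, Z) = 3*X**3 + 3*X**2*Y + 3*X**2*Z + 2*X*Y*Z + X*Z**2 + 3*Y**3 + 3*Y**2*Z + 2*Y*Z**2 + 2*Z**3

deg(f) = 3.
Substitute x = X/Z, y = Y/Z into f, then multiply by Z^3.
  monomial 3·x^3·y^0 ↦ 3·X^3·Y^0·Z^0.
  monomial 3·x^2·y^1 ↦ 3·X^2·Y^1·Z^0.
  monomial 3·x^2·y^0 ↦ 3·X^2·Y^0·Z^1.
  monomial 2·x^1·y^1 ↦ 2·X^1·Y^1·Z^1.
  monomial 1·x^1·y^0 ↦ 1·X^1·Y^0·Z^2.
  monomial 3·x^0·y^3 ↦ 3·X^0·Y^3·Z^0.
  monomial 3·x^0·y^2 ↦ 3·X^0·Y^2·Z^1.
  monomial 2·x^0·y^1 ↦ 2·X^0·Y^1·Z^2.
  monomial 2·x^0·y^0 ↦ 2·X^0·Y^0·Z^3.
Collecting: F(X, Y, Z) = 3*X**3 + 3*X**2*Y + 3*X**2*Z + 2*X*Y*Z + X*Z**2 + 3*Y**3 + 3*Y**2*Z + 2*Y*Z**2 + 2*Z**3.


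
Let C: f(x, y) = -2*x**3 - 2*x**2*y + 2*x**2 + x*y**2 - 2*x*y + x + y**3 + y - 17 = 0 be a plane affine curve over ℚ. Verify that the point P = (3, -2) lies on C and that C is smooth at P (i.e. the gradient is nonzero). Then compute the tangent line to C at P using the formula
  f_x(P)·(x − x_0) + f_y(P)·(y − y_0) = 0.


Tangent line at P: -9*x - 23*y - 19 = 0.

Step 1: f(3, -2) = 0, so P lies on C.
Step 2: partial derivatives
  f_x(x, y) = -6*x**2 - 4*x*y + 4*x + y**2 - 2*y + 1, f_y(x, y) = -2*x**2 + 2*x*y - 2*x + 3*y**2 + 1.
  f_x(P) = -9, f_y(P) = -23 (gradient nonzero, so P is smooth).
Step 3: tangent line at P: -9·(x − 3) + -23·(y − -2) = 0.
Expanding: -9*x - 23*y - 19 = 0.


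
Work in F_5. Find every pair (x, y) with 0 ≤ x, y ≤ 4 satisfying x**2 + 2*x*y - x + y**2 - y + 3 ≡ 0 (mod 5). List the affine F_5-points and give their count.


Affine F_5-points: {(0, 2), (0, 4), (1, 1), (1, 3), (2, 0), (2, 2), (3, 1), (3, 4), (4, 0), (4, 3)}; count = 10.

For each of the 25 pairs (x, y) ∈ F_5², evaluate f(x, y) mod 5. Record the zeros.
  x = 0: [0↦3, 1↦3, 2↦0, 3↦4, 4↦0]  zeros at y ∈ {2, 4}
  x = 1: [0↦3, 1↦0, 2↦4, 3↦0, 4↦3]  zeros at y ∈ {1, 3}
  x = 2: [0↦0, 1↦4, 2↦0, 3↦3, 4↦3]  zeros at y ∈ {0, 2}
  x = 3: [0↦4, 1↦0, 2↦3, 3↦3, 4↦0]  zeros at y ∈ {1, 4}
  x = 4: [0↦0, 1↦3, 2↦3, 3↦0, 4↦4]  zeros at y ∈ {0, 3}
Collecting zeros: affine points = {(0, 2), (0, 4), (1, 1), (1, 3), (2, 0), (2, 2), (3, 1), (3, 4), (4, 0), (4, 3)}.
Total count |C(F_5)_aff| = 10.


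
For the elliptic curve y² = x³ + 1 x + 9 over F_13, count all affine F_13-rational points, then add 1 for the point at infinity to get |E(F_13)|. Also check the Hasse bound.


Affine points = {(0, 3), (0, 10), (3, 0), (4, 5), (4, 8), (5, 3), (5, 10), (6, 6), (6, 7), (8, 3), (8, 10), (11, 5), (11, 8)}; affine count = 13; |E(F_13)| = 14.

Discriminant check: Δ ∝ 4a³ + 27b² = 4·1³ + 27·9² = 4·1 + 27·81 ≡ 7 (mod 13). Nonzero ⇒ E is nonsingular.
For each x ∈ F_13, compute rhs = x³ + 1·x + 9 mod 13, then count y ∈ F_13 with y² ≡ rhs.
  x = 0: rhs = 9, matching y values: 3, 10 (2 points).
  x = 1: rhs = 11, matching y values: none (0 points).
  x = 2: rhs = 6, matching y values: none (0 points).
  x = 3: rhs = 0, matching y values: 0 (1 points).
  x = 4: rhs = 12, matching y values: 5, 8 (2 points).
  x = 5: rhs = 9, matching y values: 3, 10 (2 points).
  x = 6: rhs = 10, matching y values: 6, 7 (2 points).
  x = 7: rhs = 8, matching y values: none (0 points).
  x = 8: rhs = 9, matching y values: 3, 10 (2 points).
  x = 9: rhs = 6, matching y values: none (0 points).
  x = 10: rhs = 5, matching y values: none (0 points).
  x = 11: rhs = 12, matching y values: 5, 8 (2 points).
  x = 12: rhs = 7, matching y values: none (0 points).
Total affine count: 13.
Full point count |E(F_13)| = 13 + 1 = 14.
Hasse bound: |14 − (13+1)| = |0| = 0 ≤ 2√13 ≈ 7.2111 ✓.


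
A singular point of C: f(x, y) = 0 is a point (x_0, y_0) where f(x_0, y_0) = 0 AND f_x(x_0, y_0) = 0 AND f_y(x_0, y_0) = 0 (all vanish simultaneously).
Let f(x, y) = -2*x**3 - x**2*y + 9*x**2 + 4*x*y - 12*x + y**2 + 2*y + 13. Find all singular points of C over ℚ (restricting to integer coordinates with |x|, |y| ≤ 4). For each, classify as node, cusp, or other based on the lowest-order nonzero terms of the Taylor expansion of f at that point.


Singular points: {(2, -3)}; classification: cusp.

Compute partial derivatives:
  f_x = -6*x**2 - 2*x*y + 18*x + 4*y - 12.
  f_y = -x**2 + 4*x + 2*y + 2.
Scan x_0 ∈ {−4, ..., 4}. For each x_0, f_y(x_0, y) is a polynomial in y; find its integer roots y ∈ {−4, ..., 4}, then test f_x and f at those candidates.
  x = -4: f_y(-4, y) = 2*y - 30; no integer root y with |y| ≤ 4.
  x = -3: f_y(-3, y) = 2*y - 19; no integer root y with |y| ≤ 4.
  x = -2: f_y(-2, y) = 2*y - 10; no integer root y with |y| ≤ 4.
  x = -1: f_y(-1, y) = 2*y - 3; no integer root y with |y| ≤ 4.
  x = 0: f_y(0, y) = 2*y + 2; vanishes at y ∈ {-1}. (0, -1): f_x = -16 ≠ 0.
  x = 1: f_y(1, y) = 2*y + 5; no integer root y with |y| ≤ 4.
  x = 2: f_y(2, y) = 2*y + 6; vanishes at y ∈ {-3}. (2, -3): f_x = 0, f = 0 — SINGULAR.
  x = 3: f_y(3, y) = 2*y + 5; no integer root y with |y| ≤ 4.
  x = 4: f_y(4, y) = 2*y + 2; vanishes at y ∈ {-1}. (4, -1): f_x = -32 ≠ 0.
Only singular point on the grid: (2, -3).
Classify: substitute x = 2 + u, y = -3 + v and expand: f = -2*u**3 - u**2*v + v**2.
No constant or linear terms (consistent with a singular point). Quadratic part: v**2. Cubic part: -2*u**3 - u**2*v.
The quadratic part v**2 is a perfect square, so there is a single (double) tangent line v = 0, i.e. y = -3. Restricting the cubic part to that line (v = 0) leaves -2*u**3 ≠ 0, so f is not divisible by v and the branch is v² ≈ 2*u**3 to lowest order — this is a cusp.
Classification: cusp.


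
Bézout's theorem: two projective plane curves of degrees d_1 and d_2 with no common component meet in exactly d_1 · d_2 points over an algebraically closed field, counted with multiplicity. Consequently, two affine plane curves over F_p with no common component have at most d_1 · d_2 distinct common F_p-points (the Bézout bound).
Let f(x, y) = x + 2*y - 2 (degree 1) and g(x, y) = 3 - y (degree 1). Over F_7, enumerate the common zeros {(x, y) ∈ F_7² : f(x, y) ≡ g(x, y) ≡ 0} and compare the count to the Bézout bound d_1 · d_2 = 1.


Common zeros: {(3, 3)}; count = 1; Bézout bound = 1.

deg(f) = 1, deg(g) = 1, so Bézout bound = 1.
Scan x ∈ F_7. For each x, list the y ∈ F_7 with f(x, y) ≡ 0 and those with g(x, y) ≡ 0 (mod 7); the common zeros in that column are the intersection.
  x = 0: f ≡ 0 at y ∈ {1}; g ≡ 0 at y ∈ {3}; common: ∅.
  x = 1: f ≡ 0 at y ∈ {4}; g ≡ 0 at y ∈ {3}; common: ∅.
  x = 2: f ≡ 0 at y ∈ {0}; g ≡ 0 at y ∈ {3}; common: ∅.
  x = 3: f ≡ 0 at y ∈ {3}; g ≡ 0 at y ∈ {3}; common: {3}.
  x = 4: f ≡ 0 at y ∈ {6}; g ≡ 0 at y ∈ {3}; common: ∅.
  x = 5: f ≡ 0 at y ∈ {2}; g ≡ 0 at y ∈ {3}; common: ∅.
  x = 6: f ≡ 0 at y ∈ {5}; g ≡ 0 at y ∈ {3}; common: ∅.
Collecting: common zeros = {(3, 3)}, so the count is 1.
Comparison with the Bézout bound: 1 ≤ 1 = deg(f)·deg(g), as expected for curves with no common component (the bound is attained).


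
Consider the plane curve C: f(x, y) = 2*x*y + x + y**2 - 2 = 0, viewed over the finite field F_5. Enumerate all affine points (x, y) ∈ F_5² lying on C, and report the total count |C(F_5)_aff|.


Affine F_5-points: {(2, 0), (2, 1), (4, 3), (4, 4)}; count = 4.

For each of the 25 pairs (x, y) ∈ F_5², evaluate f(x, y) mod 5. Record the zeros.
  x = 0: [0↦3, 1↦4, 2↦2, 3↦2, 4↦4]  zeros at y ∈ ∅
  x = 1: [0↦4, 1↦2, 2↦2, 3↦4, 4↦3]  zeros at y ∈ ∅
  x = 2: [0↦0, 1↦0, 2↦2, 3↦1, 4↦2]  zeros at y ∈ {0, 1}
  x = 3: [0↦1, 1↦3, 2↦2, 3↦3, 4↦1]  zeros at y ∈ ∅
  x = 4: [0↦2, 1↦1, 2↦2, 3↦0, 4↦0]  zeros at y ∈ {3, 4}
Collecting zeros: affine points = {(2, 0), (2, 1), (4, 3), (4, 4)}.
Total count |C(F_5)_aff| = 4.


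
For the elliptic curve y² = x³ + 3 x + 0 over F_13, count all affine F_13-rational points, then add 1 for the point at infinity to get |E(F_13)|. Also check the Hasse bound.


Affine points = {(0, 0), (1, 2), (1, 11), (2, 1), (2, 12), (3, 6), (3, 7), (5, 6), (5, 7), (6, 0), (7, 0), (8, 4), (8, 9), (10, 4), (10, 9), (11, 5), (11, 8), (12, 3), (12, 10)}; affine count = 19; |E(F_13)| = 20.

Discriminant check: Δ ∝ 4a³ + 27b² = 4·3³ + 27·0² = 4·27 + 27·0 ≡ 4 (mod 13). Nonzero ⇒ E is nonsingular.
For each x ∈ F_13, compute rhs = x³ + 3·x + 0 mod 13, then count y ∈ F_13 with y² ≡ rhs.
  x = 0: rhs = 0, matching y values: 0 (1 points).
  x = 1: rhs = 4, matching y values: 2, 11 (2 points).
  x = 2: rhs = 1, matching y values: 1, 12 (2 points).
  x = 3: rhs = 10, matching y values: 6, 7 (2 points).
  x = 4: rhs = 11, matching y values: none (0 points).
  x = 5: rhs = 10, matching y values: 6, 7 (2 points).
  x = 6: rhs = 0, matching y values: 0 (1 points).
  x = 7: rhs = 0, matching y values: 0 (1 points).
  x = 8: rhs = 3, matching y values: 4, 9 (2 points).
  x = 9: rhs = 2, matching y values: none (0 points).
  x = 10: rhs = 3, matching y values: 4, 9 (2 points).
  x = 11: rhs = 12, matching y values: 5, 8 (2 points).
  x = 12: rhs = 9, matching y values: 3, 10 (2 points).
Total affine count: 19.
Full point count |E(F_13)| = 19 + 1 = 20.
Hasse bound: |20 − (13+1)| = |6| = 6 ≤ 2√13 ≈ 7.2111 ✓.


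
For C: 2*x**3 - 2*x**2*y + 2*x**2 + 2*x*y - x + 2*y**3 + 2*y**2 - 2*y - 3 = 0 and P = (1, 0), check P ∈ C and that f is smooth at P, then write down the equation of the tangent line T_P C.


Tangent line at P: 9*x - 2*y - 9 = 0.

Step 1: f(1, 0) = 0, so P lies on C.
Step 2: partial derivatives
  f_x(x, y) = 6*x**2 - 4*x*y + 4*x + 2*y - 1, f_y(x, y) = -2*x**2 + 2*x + 6*y**2 + 4*y - 2.
  f_x(P) = 9, f_y(P) = -2 (gradient nonzero, so P is smooth).
Step 3: tangent line at P: 9·(x − 1) + -2·(y − 0) = 0.
Expanding: 9*x - 2*y - 9 = 0.


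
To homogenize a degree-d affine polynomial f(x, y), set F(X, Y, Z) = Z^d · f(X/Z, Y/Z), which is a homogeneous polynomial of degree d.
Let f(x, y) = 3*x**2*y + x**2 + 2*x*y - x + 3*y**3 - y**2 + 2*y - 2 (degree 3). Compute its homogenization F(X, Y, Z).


F(X, Y, Z) = 3*X**2*Y + X**2*Z + 2*X*Y*Z - X*Z**2 + 3*Y**3 - Y**2*Z + 2*Y*Z**2 - 2*Z**3

deg(f) = 3.
Substitute x = X/Z, y = Y/Z into f, then multiply by Z^3.
  monomial 3·x^2·y^1 ↦ 3·X^2·Y^1·Z^0.
  monomial 1·x^2·y^0 ↦ 1·X^2·Y^0·Z^1.
  monomial 2·x^1·y^1 ↦ 2·X^1·Y^1·Z^1.
  monomial -1·x^1·y^0 ↦ -1·X^1·Y^0·Z^2.
  monomial 3·x^0·y^3 ↦ 3·X^0·Y^3·Z^0.
  monomial -1·x^0·y^2 ↦ -1·X^0·Y^2·Z^1.
  monomial 2·x^0·y^1 ↦ 2·X^0·Y^1·Z^2.
  monomial -2·x^0·y^0 ↦ -2·X^0·Y^0·Z^3.
Collecting: F(X, Y, Z) = 3*X**2*Y + X**2*Z + 2*X*Y*Z - X*Z**2 + 3*Y**3 - Y**2*Z + 2*Y*Z**2 - 2*Z**3.


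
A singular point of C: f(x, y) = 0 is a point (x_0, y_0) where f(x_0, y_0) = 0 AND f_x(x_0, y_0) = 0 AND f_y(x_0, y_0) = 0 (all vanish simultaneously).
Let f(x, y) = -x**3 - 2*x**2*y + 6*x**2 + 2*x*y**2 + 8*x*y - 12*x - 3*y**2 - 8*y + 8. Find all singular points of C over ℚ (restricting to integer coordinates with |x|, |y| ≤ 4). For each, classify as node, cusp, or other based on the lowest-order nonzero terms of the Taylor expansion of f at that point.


Singular points: {(2, 0)}; classification: cusp.

Compute partial derivatives:
  f_x = -3*x**2 - 4*x*y + 12*x + 2*y**2 + 8*y - 12.
  f_y = -2*x**2 + 4*x*y + 8*x - 6*y - 8.
Scan x_0 ∈ {−4, ..., 4}. For each x_0, f_y(x_0, y) is a polynomial in y; find its integer roots y ∈ {−4, ..., 4}, then test f_x and f at those candidates.
  x = -4: f_y(-4, y) = -22*y - 72; no integer root y with |y| ≤ 4.
  x = -3: f_y(-3, y) = -18*y - 50; no integer root y with |y| ≤ 4.
  x = -2: f_y(-2, y) = -14*y - 32; no integer root y with |y| ≤ 4.
  x = -1: f_y(-1, y) = -10*y - 18; no integer root y with |y| ≤ 4.
  x = 0: f_y(0, y) = -6*y - 8; no integer root y with |y| ≤ 4.
  x = 1: f_y(1, y) = -2*y - 2; vanishes at y ∈ {-1}. (1, -1): f_x = -5 ≠ 0.
  x = 2: f_y(2, y) = 2*y; vanishes at y ∈ {0}. (2, 0): f_x = 0, f = 0 — SINGULAR.
  x = 3: f_y(3, y) = 6*y - 2; no integer root y with |y| ≤ 4.
  x = 4: f_y(4, y) = 10*y - 8; no integer root y with |y| ≤ 4.
Only singular point on the grid: (2, 0).
Classify: substitute x = 2 + u, y = 0 + v and expand: f = -u**3 - 2*u**2*v + 2*u*v**2 + v**2.
No constant or linear terms (consistent with a singular point). Quadratic part: v**2. Cubic part: -u**3 - 2*u**2*v + 2*u*v**2.
The quadratic part v**2 is a perfect square, so there is a single (double) tangent line v = 0, i.e. y = 0. Restricting the cubic part to that line (v = 0) leaves -u**3 ≠ 0, so f is not divisible by v and the branch is v² ≈ u**3 to lowest order — this is a cusp.
Classification: cusp.


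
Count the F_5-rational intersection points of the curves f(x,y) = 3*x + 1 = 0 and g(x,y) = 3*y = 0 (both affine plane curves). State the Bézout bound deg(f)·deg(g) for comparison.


Common zeros: {(3, 0)}; count = 1; Bézout bound = 1.

deg(f) = 1, deg(g) = 1, so Bézout bound = 1.
Scan x ∈ F_5. For each x, list the y ∈ F_5 with f(x, y) ≡ 0 and those with g(x, y) ≡ 0 (mod 5); the common zeros in that column are the intersection.
  x = 0: f ≡ 0 at y ∈ ∅; g ≡ 0 at y ∈ {0}; common: ∅.
  x = 1: f ≡ 0 at y ∈ ∅; g ≡ 0 at y ∈ {0}; common: ∅.
  x = 2: f ≡ 0 at y ∈ ∅; g ≡ 0 at y ∈ {0}; common: ∅.
  x = 3: f ≡ 0 at y ∈ {0, 1, 2, 3, 4}; g ≡ 0 at y ∈ {0}; common: {0}.
  x = 4: f ≡ 0 at y ∈ ∅; g ≡ 0 at y ∈ {0}; common: ∅.
Collecting: common zeros = {(3, 0)}, so the count is 1.
Comparison with the Bézout bound: 1 ≤ 1 = deg(f)·deg(g), as expected for curves with no common component (the bound is attained).


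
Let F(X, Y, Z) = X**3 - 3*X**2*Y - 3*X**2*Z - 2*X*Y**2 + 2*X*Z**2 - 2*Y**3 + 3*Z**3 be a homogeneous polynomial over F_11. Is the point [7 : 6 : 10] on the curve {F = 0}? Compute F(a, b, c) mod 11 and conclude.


F(7,6,10) ≡ 3 (mod 11); P is NOT on the curve.

Evaluate F(7, 6, 10) term-by-term (mod 11).
  X**3 ↦ 1·343·1·1 = 343
  -3*X**2*Y ↦ -3·49·6·1 = -882
  -3*X**2*Z ↦ -3·49·1·10 = -1470
  -2*X*Y**2 ↦ -2·7·36·1 = -504
  2*X*Z**2 ↦ 2·7·1·100 = 1400
  -2*Y**3 ↦ -2·1·216·1 = -432
  3*Z**3 ↦ 3·1·1·1000 = 3000
Sum: F(7, 6, 10) = (343) + (-882) + (-1470) + (-504) + (1400) + (-432) + (3000) = 1455.
Reducing mod 11: 1455 ≡ 3 (mod 11).
Since F(a, b, c) ≡ 3 ≠ 0 (mod 11), P does NOT lie on the curve.


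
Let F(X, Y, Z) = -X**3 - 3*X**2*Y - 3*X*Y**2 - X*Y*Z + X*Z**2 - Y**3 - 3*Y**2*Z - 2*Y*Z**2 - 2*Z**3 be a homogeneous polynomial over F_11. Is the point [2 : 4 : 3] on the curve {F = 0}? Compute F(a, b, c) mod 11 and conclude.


F(2,4,3) ≡ 3 (mod 11); P is NOT on the curve.

Evaluate F(2, 4, 3) term-by-term (mod 11).
  -X**3 ↦ -1·8·1·1 = -8
  -3*X**2*Y ↦ -3·4·4·1 = -48
  -3*X*Y**2 ↦ -3·2·16·1 = -96
  -X*Y*Z ↦ -1·2·4·3 = -24
  X*Z**2 ↦ 1·2·1·9 = 18
  -Y**3 ↦ -1·1·64·1 = -64
  -3*Y**2*Z ↦ -3·1·16·3 = -144
  -2*Y*Z**2 ↦ -2·1·4·9 = -72
  -2*Z**3 ↦ -2·1·1·27 = -54
Sum: F(2, 4, 3) = (-8) + (-48) + (-96) + (-24) + (18) + (-64) + (-144) + (-72) + (-54) = -492.
Reducing mod 11: -492 ≡ 3 (mod 11).
Since F(a, b, c) ≡ 3 ≠ 0 (mod 11), P does NOT lie on the curve.


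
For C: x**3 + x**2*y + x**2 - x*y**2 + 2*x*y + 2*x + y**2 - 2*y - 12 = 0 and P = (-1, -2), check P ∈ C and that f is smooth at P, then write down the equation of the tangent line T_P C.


Tangent line at P: -x - 11*y - 23 = 0.

Step 1: f(-1, -2) = 0, so P lies on C.
Step 2: partial derivatives
  f_x(x, y) = 3*x**2 + 2*x*y + 2*x - y**2 + 2*y + 2, f_y(x, y) = x**2 - 2*x*y + 2*x + 2*y - 2.
  f_x(P) = -1, f_y(P) = -11 (gradient nonzero, so P is smooth).
Step 3: tangent line at P: -1·(x − -1) + -11·(y − -2) = 0.
Expanding: -x - 11*y - 23 = 0.


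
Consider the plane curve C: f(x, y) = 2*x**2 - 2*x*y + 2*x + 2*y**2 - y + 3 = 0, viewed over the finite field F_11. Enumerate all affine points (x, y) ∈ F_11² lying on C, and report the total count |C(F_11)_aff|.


Affine F_11-points: {(2, 9), (2, 10), (3, 1), (3, 8), (4, 2), (4, 8), (6, 3), (6, 9), (7, 3), (7, 10), (8, 1), (8, 2)}; count = 12.

For each of the 121 pairs (x, y) ∈ F_11², evaluate f(x, y) mod 11. Record the zeros.
  x = 0: [0↦3, 1↦4, 2↦9, 3↦7, 4↦9, 5↦4, 6↦3, 7↦6, 8↦2, 9↦2, 10↦6]  zeros at y ∈ ∅
  x = 1: [0↦7, 1↦6, 2↦9, 3↦5, 4↦5, 5↦9, 6↦6, 7↦7, 8↦1, 9↦10, 10↦1]  zeros at y ∈ ∅
  x = 2: [0↦4, 1↦1, 2↦2, 3↦7, 4↦5, 5↦7, 6↦2, 7↦1, 8↦4, 9↦0, 10↦0]  zeros at y ∈ {9, 10}
  x = 3: [0↦5, 1↦0, 2↦10, 3↦2, 4↦9, 5↦9, 6↦2, 7↦10, 8↦0, 9↦5, 10↦3]  zeros at y ∈ {1, 8}
  x = 4: [0↦10, 1↦3, 2↦0, 3↦1, 4↦6, 5↦4, 6↦6, 7↦1, 8↦0, 9↦3, 10↦10]  zeros at y ∈ {2, 8}
  x = 5: [0↦8, 1↦10, 2↦5, 3↦4, 4↦7, 5↦3, 6↦3, 7↦7, 8↦4, 9↦5, 10↦10]  zeros at y ∈ ∅
  x = 6: [0↦10, 1↦10, 2↦3, 3↦0, 4↦1, 5↦6, 6↦4, 7↦6, 8↦1, 9↦0, 10↦3]  zeros at y ∈ {3, 9}
  x = 7: [0↦5, 1↦3, 2↦5, 3↦0, 4↦10, 5↦2, 6↦9, 7↦9, 8↦2, 9↦10, 10↦0]  zeros at y ∈ {3, 10}
  x = 8: [0↦4, 1↦0, 2↦0, 3↦4, 4↦1, 5↦2, 6↦7, 7↦5, 8↦7, 9↦2, 10↦1]  zeros at y ∈ {1, 2}
  x = 9: [0↦7, 1↦1, 2↦10, 3↦1, 4↦7, 5↦6, 6↦9, 7↦5, 8↦5, 9↦9, 10↦6]  zeros at y ∈ ∅
  x = 10: [0↦3, 1↦6, 2↦2, 3↦2, 4↦6, 5↦3, 6↦4, 7↦9, 8↦7, 9↦9, 10↦4]  zeros at y ∈ ∅
Collecting zeros: affine points = {(2, 9), (2, 10), (3, 1), (3, 8), (4, 2), (4, 8), (6, 3), (6, 9), (7, 3), (7, 10), (8, 1), (8, 2)}.
Total count |C(F_11)_aff| = 12.


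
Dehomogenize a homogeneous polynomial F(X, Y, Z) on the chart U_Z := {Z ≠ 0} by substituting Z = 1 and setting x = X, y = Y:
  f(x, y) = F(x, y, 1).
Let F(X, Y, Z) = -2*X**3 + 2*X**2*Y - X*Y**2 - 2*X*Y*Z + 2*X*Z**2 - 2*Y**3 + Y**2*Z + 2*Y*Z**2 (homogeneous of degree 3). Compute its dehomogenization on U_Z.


f(x, y) = -2*x**3 + 2*x**2*y - x*y**2 - 2*x*y + 2*x - 2*y**3 + y**2 + 2*y

On U_Z we set Z = 1. Each monomial c·X^i·Y^j·Z^k in F becomes c·x^i·y^j·1^k = c·x^i·y^j.
Substituting Z = 1: F(X, Y, 1) = -2*x**3 + 2*x**2*y - x*y**2 - 2*x*y + 2*x - 2*y**3 + y**2 + 2*y.
Note: deg(f) ≤ deg(F) = 3; strict inequality happens when F is divisible by Z (lost terms).


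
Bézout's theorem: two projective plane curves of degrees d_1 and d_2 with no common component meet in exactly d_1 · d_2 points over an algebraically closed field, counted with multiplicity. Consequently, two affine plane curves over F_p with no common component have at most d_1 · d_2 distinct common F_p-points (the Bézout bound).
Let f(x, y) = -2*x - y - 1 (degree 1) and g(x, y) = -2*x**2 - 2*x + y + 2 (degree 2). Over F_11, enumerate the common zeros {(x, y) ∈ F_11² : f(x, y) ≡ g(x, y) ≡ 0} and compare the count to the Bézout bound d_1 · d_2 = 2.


Common zeros: ∅; count = 0; Bézout bound = 2.

deg(f) = 1, deg(g) = 2, so Bézout bound = 2.
Scan x ∈ F_11. For each x, list the y ∈ F_11 with f(x, y) ≡ 0 and those with g(x, y) ≡ 0 (mod 11); the common zeros in that column are the intersection.
  x = 0: f ≡ 0 at y ∈ {10}; g ≡ 0 at y ∈ {9}; common: ∅.
  x = 1: f ≡ 0 at y ∈ {8}; g ≡ 0 at y ∈ {2}; common: ∅.
  x = 2: f ≡ 0 at y ∈ {6}; g ≡ 0 at y ∈ {10}; common: ∅.
  x = 3: f ≡ 0 at y ∈ {4}; g ≡ 0 at y ∈ {0}; common: ∅.
  x = 4: f ≡ 0 at y ∈ {2}; g ≡ 0 at y ∈ {5}; common: ∅.
  x = 5: f ≡ 0 at y ∈ {0}; g ≡ 0 at y ∈ {3}; common: ∅.
  x = 6: f ≡ 0 at y ∈ {9}; g ≡ 0 at y ∈ {5}; common: ∅.
  x = 7: f ≡ 0 at y ∈ {7}; g ≡ 0 at y ∈ {0}; common: ∅.
  x = 8: f ≡ 0 at y ∈ {5}; g ≡ 0 at y ∈ {10}; common: ∅.
  x = 9: f ≡ 0 at y ∈ {3}; g ≡ 0 at y ∈ {2}; common: ∅.
  x = 10: f ≡ 0 at y ∈ {1}; g ≡ 0 at y ∈ {9}; common: ∅.
Collecting: common zeros = ∅, so the count is 0.
Comparison with the Bézout bound: 0 ≤ 2 = deg(f)·deg(g), as expected for curves with no common component (the affine F_11-count falls short of the bound because intersections may lie at infinity, over extension fields, or carry multiplicity).


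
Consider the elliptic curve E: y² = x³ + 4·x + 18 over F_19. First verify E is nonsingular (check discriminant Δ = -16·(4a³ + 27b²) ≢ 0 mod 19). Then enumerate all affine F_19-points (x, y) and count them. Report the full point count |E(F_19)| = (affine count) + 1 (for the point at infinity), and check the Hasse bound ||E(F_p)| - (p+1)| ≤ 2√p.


Affine points = {(1, 2), (1, 17), (3, 0), (5, 7), (5, 12), (6, 7), (6, 12), (7, 3), (7, 16), (8, 7), (8, 12), (9, 2), (9, 17), (11, 5), (11, 14), (13, 5), (13, 14), (14, 5), (14, 14), (16, 6), (16, 13)}; affine count = 21; |E(F_19)| = 22.

Discriminant check: Δ ∝ 4a³ + 27b² = 4·4³ + 27·18² = 4·64 + 27·324 ≡ 17 (mod 19). Nonzero ⇒ E is nonsingular.
For each x ∈ F_19, compute rhs = x³ + 4·x + 18 mod 19, then count y ∈ F_19 with y² ≡ rhs.
  x = 0: rhs = 18, matching y values: none (0 points).
  x = 1: rhs = 4, matching y values: 2, 17 (2 points).
  x = 2: rhs = 15, matching y values: none (0 points).
  x = 3: rhs = 0, matching y values: 0 (1 points).
  x = 4: rhs = 3, matching y values: none (0 points).
  x = 5: rhs = 11, matching y values: 7, 12 (2 points).
  x = 6: rhs = 11, matching y values: 7, 12 (2 points).
  x = 7: rhs = 9, matching y values: 3, 16 (2 points).
  x = 8: rhs = 11, matching y values: 7, 12 (2 points).
  x = 9: rhs = 4, matching y values: 2, 17 (2 points).
  x = 10: rhs = 13, matching y values: none (0 points).
  x = 11: rhs = 6, matching y values: 5, 14 (2 points).
  x = 12: rhs = 8, matching y values: none (0 points).
  x = 13: rhs = 6, matching y values: 5, 14 (2 points).
  x = 14: rhs = 6, matching y values: 5, 14 (2 points).
  x = 15: rhs = 14, matching y values: none (0 points).
  x = 16: rhs = 17, matching y values: 6, 13 (2 points).
  x = 17: rhs = 2, matching y values: none (0 points).
  x = 18: rhs = 13, matching y values: none (0 points).
Total affine count: 21.
Full point count |E(F_19)| = 21 + 1 = 22.
Hasse bound: |22 − (19+1)| = |2| = 2 ≤ 2√19 ≈ 8.7178 ✓.


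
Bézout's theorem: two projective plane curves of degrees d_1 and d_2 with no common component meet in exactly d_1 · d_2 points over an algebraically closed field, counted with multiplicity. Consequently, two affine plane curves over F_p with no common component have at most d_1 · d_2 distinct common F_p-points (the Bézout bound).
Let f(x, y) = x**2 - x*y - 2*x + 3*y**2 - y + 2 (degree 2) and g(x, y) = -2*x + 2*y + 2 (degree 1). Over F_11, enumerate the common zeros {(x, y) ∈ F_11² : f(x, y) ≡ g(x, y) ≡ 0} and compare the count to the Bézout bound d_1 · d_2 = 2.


Common zeros: {(4, 3), (6, 5)}; count = 2; Bézout bound = 2.

deg(f) = 2, deg(g) = 1, so Bézout bound = 2.
Scan x ∈ F_11. For each x, list the y ∈ F_11 with f(x, y) ≡ 0 and those with g(x, y) ≡ 0 (mod 11); the common zeros in that column are the intersection.
  x = 0: f ≡ 0 at y ∈ ∅; g ≡ 0 at y ∈ {10}; common: ∅.
  x = 1: f ≡ 0 at y ∈ {3, 5}; g ≡ 0 at y ∈ {0}; common: ∅.
  x = 2: f ≡ 0 at y ∈ ∅; g ≡ 0 at y ∈ {1}; common: ∅.
  x = 3: f ≡ 0 at y ∈ {8}; g ≡ 0 at y ∈ {2}; common: ∅.
  x = 4: f ≡ 0 at y ∈ {3, 6}; g ≡ 0 at y ∈ {3}; common: {3}.
  x = 5: f ≡ 0 at y ∈ ∅; g ≡ 0 at y ∈ {4}; common: ∅.
  x = 6: f ≡ 0 at y ∈ {1, 5}; g ≡ 0 at y ∈ {5}; common: {5}.
  x = 7: f ≡ 0 at y ∈ {2, 8}; g ≡ 0 at y ∈ {6}; common: ∅.
  x = 8: f ≡ 0 at y ∈ {1, 2}; g ≡ 0 at y ∈ {7}; common: ∅.
  x = 9: f ≡ 0 at y ∈ ∅; g ≡ 0 at y ∈ {8}; common: ∅.
  x = 10: f ≡ 0 at y ∈ ∅; g ≡ 0 at y ∈ {9}; common: ∅.
Collecting: common zeros = {(4, 3), (6, 5)}, so the count is 2.
Comparison with the Bézout bound: 2 ≤ 2 = deg(f)·deg(g), as expected for curves with no common component (the bound is attained).


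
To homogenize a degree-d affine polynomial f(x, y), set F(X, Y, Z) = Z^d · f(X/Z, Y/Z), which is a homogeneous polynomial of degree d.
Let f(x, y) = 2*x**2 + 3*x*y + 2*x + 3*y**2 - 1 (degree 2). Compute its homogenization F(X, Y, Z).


F(X, Y, Z) = 2*X**2 + 3*X*Y + 2*X*Z + 3*Y**2 - Z**2

deg(f) = 2.
Substitute x = X/Z, y = Y/Z into f, then multiply by Z^2.
  monomial 2·x^2·y^0 ↦ 2·X^2·Y^0·Z^0.
  monomial 3·x^1·y^1 ↦ 3·X^1·Y^1·Z^0.
  monomial 2·x^1·y^0 ↦ 2·X^1·Y^0·Z^1.
  monomial 3·x^0·y^2 ↦ 3·X^0·Y^2·Z^0.
  monomial -1·x^0·y^0 ↦ -1·X^0·Y^0·Z^2.
Collecting: F(X, Y, Z) = 2*X**2 + 3*X*Y + 2*X*Z + 3*Y**2 - Z**2.


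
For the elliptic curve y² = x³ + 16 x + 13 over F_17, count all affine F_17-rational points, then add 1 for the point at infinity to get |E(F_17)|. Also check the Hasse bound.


Affine points = {(0, 8), (0, 9), (1, 8), (1, 9), (2, 6), (2, 11), (6, 6), (6, 11), (7, 3), (7, 14), (9, 6), (9, 11), (10, 0), (13, 2), (13, 15), (16, 8), (16, 9)}; affine count = 17; |E(F_17)| = 18.

Discriminant check: Δ ∝ 4a³ + 27b² = 4·16³ + 27·13² = 4·4096 + 27·169 ≡ 3 (mod 17). Nonzero ⇒ E is nonsingular.
For each x ∈ F_17, compute rhs = x³ + 16·x + 13 mod 17, then count y ∈ F_17 with y² ≡ rhs.
  x = 0: rhs = 13, matching y values: 8, 9 (2 points).
  x = 1: rhs = 13, matching y values: 8, 9 (2 points).
  x = 2: rhs = 2, matching y values: 6, 11 (2 points).
  x = 3: rhs = 3, matching y values: none (0 points).
  x = 4: rhs = 5, matching y values: none (0 points).
  x = 5: rhs = 14, matching y values: none (0 points).
  x = 6: rhs = 2, matching y values: 6, 11 (2 points).
  x = 7: rhs = 9, matching y values: 3, 14 (2 points).
  x = 8: rhs = 7, matching y values: none (0 points).
  x = 9: rhs = 2, matching y values: 6, 11 (2 points).
  x = 10: rhs = 0, matching y values: 0 (1 points).
  x = 11: rhs = 7, matching y values: none (0 points).
  x = 12: rhs = 12, matching y values: none (0 points).
  x = 13: rhs = 4, matching y values: 2, 15 (2 points).
  x = 14: rhs = 6, matching y values: none (0 points).
  x = 15: rhs = 7, matching y values: none (0 points).
  x = 16: rhs = 13, matching y values: 8, 9 (2 points).
Total affine count: 17.
Full point count |E(F_17)| = 17 + 1 = 18.
Hasse bound: |18 − (17+1)| = |0| = 0 ≤ 2√17 ≈ 8.2462 ✓.


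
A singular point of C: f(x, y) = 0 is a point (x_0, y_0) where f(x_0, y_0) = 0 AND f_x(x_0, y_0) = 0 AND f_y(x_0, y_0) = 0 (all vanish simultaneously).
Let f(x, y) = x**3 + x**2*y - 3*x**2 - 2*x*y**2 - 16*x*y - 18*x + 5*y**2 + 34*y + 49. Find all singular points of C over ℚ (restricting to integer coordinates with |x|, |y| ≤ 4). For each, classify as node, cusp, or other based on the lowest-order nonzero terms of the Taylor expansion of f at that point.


Singular points: {(2, -3)}; classification: cusp.

Compute partial derivatives:
  f_x = 3*x**2 + 2*x*y - 6*x - 2*y**2 - 16*y - 18.
  f_y = x**2 - 4*x*y - 16*x + 10*y + 34.
Scan x_0 ∈ {−4, ..., 4}. For each x_0, f_y(x_0, y) is a polynomial in y; find its integer roots y ∈ {−4, ..., 4}, then test f_x and f at those candidates.
  x = -4: f_y(-4, y) = 26*y + 114; no integer root y with |y| ≤ 4.
  x = -3: f_y(-3, y) = 22*y + 91; no integer root y with |y| ≤ 4.
  x = -2: f_y(-2, y) = 18*y + 70; no integer root y with |y| ≤ 4.
  x = -1: f_y(-1, y) = 14*y + 51; no integer root y with |y| ≤ 4.
  x = 0: f_y(0, y) = 10*y + 34; no integer root y with |y| ≤ 4.
  x = 1: f_y(1, y) = 6*y + 19; no integer root y with |y| ≤ 4.
  x = 2: f_y(2, y) = 2*y + 6; vanishes at y ∈ {-3}. (2, -3): f_x = 0, f = 0 — SINGULAR.
  x = 3: f_y(3, y) = -2*y - 5; no integer root y with |y| ≤ 4.
  x = 4: f_y(4, y) = -6*y - 14; no integer root y with |y| ≤ 4.
Only singular point on the grid: (2, -3).
Classify: substitute x = 2 + u, y = -3 + v and expand: f = u**3 + u**2*v - 2*u*v**2 + v**2.
No constant or linear terms (consistent with a singular point). Quadratic part: v**2. Cubic part: u**3 + u**2*v - 2*u*v**2.
The quadratic part v**2 is a perfect square, so there is a single (double) tangent line v = 0, i.e. y = -3. Restricting the cubic part to that line (v = 0) leaves u**3 ≠ 0, so f is not divisible by v and the branch is v² ≈ -u**3 to lowest order — this is a cusp.
Classification: cusp.


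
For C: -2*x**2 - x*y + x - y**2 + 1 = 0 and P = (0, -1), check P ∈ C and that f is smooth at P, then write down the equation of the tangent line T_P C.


Tangent line at P: 2*x + 2*y + 2 = 0.

Step 1: f(0, -1) = 0, so P lies on C.
Step 2: partial derivatives
  f_x(x, y) = -4*x - y + 1, f_y(x, y) = -x - 2*y.
  f_x(P) = 2, f_y(P) = 2 (gradient nonzero, so P is smooth).
Step 3: tangent line at P: 2·(x − 0) + 2·(y − -1) = 0.
Expanding: 2*x + 2*y + 2 = 0.


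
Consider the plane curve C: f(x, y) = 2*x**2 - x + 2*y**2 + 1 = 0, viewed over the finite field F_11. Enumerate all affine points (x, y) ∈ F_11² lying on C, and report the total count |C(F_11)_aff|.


Affine F_11-points: {(0, 4), (0, 7), (3, 5), (3, 6), (6, 4), (6, 7), (7, 3), (7, 8), (8, 0), (9, 0), (10, 3), (10, 8)}; count = 12.

For each of the 121 pairs (x, y) ∈ F_11², evaluate f(x, y) mod 11. Record the zeros.
  x = 0: [0↦1, 1↦3, 2↦9, 3↦8, 4↦0, 5↦7, 6↦7, 7↦0, 8↦8, 9↦9, 10↦3]  zeros at y ∈ {4, 7}
  x = 1: [0↦2, 1↦4, 2↦10, 3↦9, 4↦1, 5↦8, 6↦8, 7↦1, 8↦9, 9↦10, 10↦4]  zeros at y ∈ ∅
  x = 2: [0↦7, 1↦9, 2↦4, 3↦3, 4↦6, 5↦2, 6↦2, 7↦6, 8↦3, 9↦4, 10↦9]  zeros at y ∈ ∅
  x = 3: [0↦5, 1↦7, 2↦2, 3↦1, 4↦4, 5↦0, 6↦0, 7↦4, 8↦1, 9↦2, 10↦7]  zeros at y ∈ {5, 6}
  x = 4: [0↦7, 1↦9, 2↦4, 3↦3, 4↦6, 5↦2, 6↦2, 7↦6, 8↦3, 9↦4, 10↦9]  zeros at y ∈ ∅
  x = 5: [0↦2, 1↦4, 2↦10, 3↦9, 4↦1, 5↦8, 6↦8, 7↦1, 8↦9, 9↦10, 10↦4]  zeros at y ∈ ∅
  x = 6: [0↦1, 1↦3, 2↦9, 3↦8, 4↦0, 5↦7, 6↦7, 7↦0, 8↦8, 9↦9, 10↦3]  zeros at y ∈ {4, 7}
  x = 7: [0↦4, 1↦6, 2↦1, 3↦0, 4↦3, 5↦10, 6↦10, 7↦3, 8↦0, 9↦1, 10↦6]  zeros at y ∈ {3, 8}
  x = 8: [0↦0, 1↦2, 2↦8, 3↦7, 4↦10, 5↦6, 6↦6, 7↦10, 8↦7, 9↦8, 10↦2]  zeros at y ∈ {0}
  x = 9: [0↦0, 1↦2, 2↦8, 3↦7, 4↦10, 5↦6, 6↦6, 7↦10, 8↦7, 9↦8, 10↦2]  zeros at y ∈ {0}
  x = 10: [0↦4, 1↦6, 2↦1, 3↦0, 4↦3, 5↦10, 6↦10, 7↦3, 8↦0, 9↦1, 10↦6]  zeros at y ∈ {3, 8}
Collecting zeros: affine points = {(0, 4), (0, 7), (3, 5), (3, 6), (6, 4), (6, 7), (7, 3), (7, 8), (8, 0), (9, 0), (10, 3), (10, 8)}.
Total count |C(F_11)_aff| = 12.
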